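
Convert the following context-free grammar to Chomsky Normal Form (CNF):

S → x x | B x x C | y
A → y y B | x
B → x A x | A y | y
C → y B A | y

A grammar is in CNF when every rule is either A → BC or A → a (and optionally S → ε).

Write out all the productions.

TX → x; S → y; TY → y; A → x; B → y; C → y; S → TX TX; S → B X0; X0 → TX X1; X1 → TX C; A → TY X2; X2 → TY B; B → TX X3; X3 → A TX; B → A TY; C → TY X4; X4 → B A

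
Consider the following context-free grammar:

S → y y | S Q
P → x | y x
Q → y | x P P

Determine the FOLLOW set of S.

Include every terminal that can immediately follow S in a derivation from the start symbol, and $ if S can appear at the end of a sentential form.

We compute FOLLOW(S) using the standard algorithm.
FOLLOW(S) starts with {$}.
FIRST(P) = {x, y}
FIRST(Q) = {x, y}
FIRST(S) = {y}
FOLLOW(P) = {$, x, y}
FOLLOW(Q) = {$, x, y}
FOLLOW(S) = {$, x, y}
Therefore, FOLLOW(S) = {$, x, y}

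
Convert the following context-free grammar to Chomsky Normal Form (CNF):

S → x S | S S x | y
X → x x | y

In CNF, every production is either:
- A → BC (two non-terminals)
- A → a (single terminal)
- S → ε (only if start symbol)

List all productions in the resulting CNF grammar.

TX → x; S → y; X → y; S → TX S; S → S X0; X0 → S TX; X → TX TX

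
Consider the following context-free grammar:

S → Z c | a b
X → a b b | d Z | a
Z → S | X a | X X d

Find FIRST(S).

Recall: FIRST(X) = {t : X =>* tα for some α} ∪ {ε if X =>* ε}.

We compute FIRST(S) using the standard algorithm.
FIRST(S) = {a, d}
FIRST(X) = {a, d}
FIRST(Z) = {a, d}
Therefore, FIRST(S) = {a, d}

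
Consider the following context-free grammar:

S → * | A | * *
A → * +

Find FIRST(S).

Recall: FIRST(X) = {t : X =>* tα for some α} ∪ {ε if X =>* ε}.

We compute FIRST(S) using the standard algorithm.
FIRST(A) = {*}
FIRST(S) = {*}
Therefore, FIRST(S) = {*}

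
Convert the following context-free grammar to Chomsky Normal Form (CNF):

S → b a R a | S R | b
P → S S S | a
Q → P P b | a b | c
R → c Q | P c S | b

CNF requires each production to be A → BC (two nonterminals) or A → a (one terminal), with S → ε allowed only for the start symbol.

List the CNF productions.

TB → b; TA → a; S → b; P → a; Q → c; TC → c; R → b; S → TB X0; X0 → TA X1; X1 → R TA; S → S R; P → S X2; X2 → S S; Q → P X3; X3 → P TB; Q → TA TB; R → TC Q; R → P X4; X4 → TC S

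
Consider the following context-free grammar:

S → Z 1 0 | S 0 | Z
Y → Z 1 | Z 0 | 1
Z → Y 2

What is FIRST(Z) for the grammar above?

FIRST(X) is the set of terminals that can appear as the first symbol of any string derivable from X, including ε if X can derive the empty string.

We compute FIRST(Z) using the standard algorithm.
FIRST(S) = {1}
FIRST(Y) = {1}
FIRST(Z) = {1}
Therefore, FIRST(Z) = {1}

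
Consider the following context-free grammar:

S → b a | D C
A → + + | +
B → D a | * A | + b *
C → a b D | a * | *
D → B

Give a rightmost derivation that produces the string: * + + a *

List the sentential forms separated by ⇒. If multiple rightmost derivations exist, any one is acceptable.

S ⇒ D C ⇒ D a * ⇒ B a * ⇒ * A a * ⇒ * + + a *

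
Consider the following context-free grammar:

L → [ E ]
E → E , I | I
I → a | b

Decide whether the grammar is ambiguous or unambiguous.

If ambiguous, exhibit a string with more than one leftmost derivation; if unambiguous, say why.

Unambiguous - every string in the language has a unique leftmost derivation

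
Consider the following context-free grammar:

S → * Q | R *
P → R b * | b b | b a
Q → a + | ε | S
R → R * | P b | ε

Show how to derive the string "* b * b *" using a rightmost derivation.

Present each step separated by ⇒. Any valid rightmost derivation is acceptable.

S ⇒ R * ⇒ P b * ⇒ R b * b * ⇒ R * b * b * ⇒ * b * b *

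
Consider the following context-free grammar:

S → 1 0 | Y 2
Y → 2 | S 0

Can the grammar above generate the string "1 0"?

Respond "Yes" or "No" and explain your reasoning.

Yes - a valid derivation exists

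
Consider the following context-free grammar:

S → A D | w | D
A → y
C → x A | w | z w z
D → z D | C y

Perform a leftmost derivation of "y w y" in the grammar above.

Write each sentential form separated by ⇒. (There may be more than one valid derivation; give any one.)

S ⇒ A D ⇒ y D ⇒ y C y ⇒ y w y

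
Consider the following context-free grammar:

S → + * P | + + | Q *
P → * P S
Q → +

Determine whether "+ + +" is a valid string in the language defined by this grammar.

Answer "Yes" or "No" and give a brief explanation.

No - no valid derivation exists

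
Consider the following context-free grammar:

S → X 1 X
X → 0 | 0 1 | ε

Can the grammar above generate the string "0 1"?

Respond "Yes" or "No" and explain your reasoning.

Yes - a valid derivation exists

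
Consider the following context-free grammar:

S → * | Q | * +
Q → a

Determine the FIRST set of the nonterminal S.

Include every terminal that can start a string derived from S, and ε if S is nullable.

We compute FIRST(S) using the standard algorithm.
FIRST(Q) = {a}
FIRST(S) = {*, a}
Therefore, FIRST(S) = {*, a}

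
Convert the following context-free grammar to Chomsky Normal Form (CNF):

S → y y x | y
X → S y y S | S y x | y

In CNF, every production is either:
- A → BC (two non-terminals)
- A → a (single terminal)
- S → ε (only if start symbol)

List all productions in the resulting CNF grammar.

TY → y; TX → x; S → y; X → y; S → TY X0; X0 → TY TX; X → S X1; X1 → TY X2; X2 → TY S; X → S X3; X3 → TY TX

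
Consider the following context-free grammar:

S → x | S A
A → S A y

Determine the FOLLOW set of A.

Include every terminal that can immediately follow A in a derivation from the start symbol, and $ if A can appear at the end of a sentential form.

We compute FOLLOW(A) using the standard algorithm.
FOLLOW(S) starts with {$}.
FIRST(A) = {x}
FIRST(S) = {x}
FOLLOW(A) = {$, x, y}
FOLLOW(S) = {$, x}
Therefore, FOLLOW(A) = {$, x, y}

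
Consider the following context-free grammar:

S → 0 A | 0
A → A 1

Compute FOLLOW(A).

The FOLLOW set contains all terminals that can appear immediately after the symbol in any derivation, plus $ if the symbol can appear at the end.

We compute FOLLOW(A) using the standard algorithm.
FOLLOW(S) starts with {$}.
FIRST(A) = {}
FIRST(S) = {0}
FOLLOW(A) = {$, 1}
FOLLOW(S) = {$}
Therefore, FOLLOW(A) = {$, 1}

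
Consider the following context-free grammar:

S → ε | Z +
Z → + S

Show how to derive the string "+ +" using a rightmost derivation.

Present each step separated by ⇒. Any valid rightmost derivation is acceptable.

S ⇒ Z + ⇒ + S + ⇒ + +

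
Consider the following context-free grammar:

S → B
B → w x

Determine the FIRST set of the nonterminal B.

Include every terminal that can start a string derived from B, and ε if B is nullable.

We compute FIRST(B) using the standard algorithm.
FIRST(B) = {w}
FIRST(S) = {w}
Therefore, FIRST(B) = {w}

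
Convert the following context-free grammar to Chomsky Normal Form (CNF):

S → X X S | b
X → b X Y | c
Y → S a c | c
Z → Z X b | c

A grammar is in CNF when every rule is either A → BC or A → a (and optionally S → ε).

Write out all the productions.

S → b; TB → b; X → c; TA → a; TC → c; Y → c; Z → c; S → X X0; X0 → X S; X → TB X1; X1 → X Y; Y → S X2; X2 → TA TC; Z → Z X3; X3 → X TB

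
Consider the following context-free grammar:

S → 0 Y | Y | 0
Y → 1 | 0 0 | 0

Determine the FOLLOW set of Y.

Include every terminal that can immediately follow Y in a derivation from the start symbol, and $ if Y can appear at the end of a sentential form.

We compute FOLLOW(Y) using the standard algorithm.
FOLLOW(S) starts with {$}.
FIRST(S) = {0, 1}
FIRST(Y) = {0, 1}
FOLLOW(S) = {$}
FOLLOW(Y) = {$}
Therefore, FOLLOW(Y) = {$}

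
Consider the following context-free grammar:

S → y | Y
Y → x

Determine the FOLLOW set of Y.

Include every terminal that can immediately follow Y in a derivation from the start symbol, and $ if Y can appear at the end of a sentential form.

We compute FOLLOW(Y) using the standard algorithm.
FOLLOW(S) starts with {$}.
FIRST(S) = {x, y}
FIRST(Y) = {x}
FOLLOW(S) = {$}
FOLLOW(Y) = {$}
Therefore, FOLLOW(Y) = {$}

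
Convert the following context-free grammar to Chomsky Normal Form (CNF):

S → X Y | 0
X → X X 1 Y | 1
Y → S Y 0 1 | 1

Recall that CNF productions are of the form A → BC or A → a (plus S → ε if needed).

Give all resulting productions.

S → 0; T1 → 1; X → 1; T0 → 0; Y → 1; S → X Y; X → X X0; X0 → X X1; X1 → T1 Y; Y → S X2; X2 → Y X3; X3 → T0 T1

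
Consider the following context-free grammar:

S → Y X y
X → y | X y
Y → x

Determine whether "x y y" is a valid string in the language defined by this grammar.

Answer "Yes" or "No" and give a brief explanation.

Yes - a valid derivation exists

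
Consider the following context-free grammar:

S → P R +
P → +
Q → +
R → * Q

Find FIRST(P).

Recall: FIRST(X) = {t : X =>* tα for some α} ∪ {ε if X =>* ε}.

We compute FIRST(P) using the standard algorithm.
FIRST(P) = {+}
FIRST(Q) = {+}
FIRST(R) = {*}
FIRST(S) = {+}
Therefore, FIRST(P) = {+}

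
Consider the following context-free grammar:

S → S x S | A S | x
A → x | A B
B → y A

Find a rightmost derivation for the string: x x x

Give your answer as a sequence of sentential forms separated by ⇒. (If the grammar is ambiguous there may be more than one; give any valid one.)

S ⇒ S x S ⇒ S x x ⇒ x x x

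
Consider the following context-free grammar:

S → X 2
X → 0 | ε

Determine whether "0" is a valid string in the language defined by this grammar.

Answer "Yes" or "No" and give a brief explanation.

No - no valid derivation exists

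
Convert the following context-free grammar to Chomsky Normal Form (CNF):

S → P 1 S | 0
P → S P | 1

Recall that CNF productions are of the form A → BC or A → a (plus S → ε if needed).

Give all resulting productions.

T1 → 1; S → 0; P → 1; S → P X0; X0 → T1 S; P → S P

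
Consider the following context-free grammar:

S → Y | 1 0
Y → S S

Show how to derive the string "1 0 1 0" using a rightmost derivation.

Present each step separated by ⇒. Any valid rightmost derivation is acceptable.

S ⇒ Y ⇒ S S ⇒ S 1 0 ⇒ 1 0 1 0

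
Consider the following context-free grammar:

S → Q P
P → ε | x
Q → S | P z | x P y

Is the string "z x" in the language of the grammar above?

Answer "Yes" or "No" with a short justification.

Yes - a valid derivation exists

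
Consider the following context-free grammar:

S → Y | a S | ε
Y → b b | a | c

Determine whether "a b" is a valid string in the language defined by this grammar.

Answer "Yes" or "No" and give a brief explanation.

No - no valid derivation exists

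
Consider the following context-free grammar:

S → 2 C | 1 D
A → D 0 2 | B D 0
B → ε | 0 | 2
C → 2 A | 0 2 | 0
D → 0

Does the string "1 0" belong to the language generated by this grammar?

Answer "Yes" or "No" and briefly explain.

Yes - a valid derivation exists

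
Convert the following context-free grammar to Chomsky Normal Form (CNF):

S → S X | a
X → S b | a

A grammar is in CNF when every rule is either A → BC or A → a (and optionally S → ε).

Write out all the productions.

S → a; TB → b; X → a; S → S X; X → S TB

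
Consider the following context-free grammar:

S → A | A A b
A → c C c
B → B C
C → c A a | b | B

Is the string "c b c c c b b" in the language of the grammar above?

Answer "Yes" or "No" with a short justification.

No - no valid derivation exists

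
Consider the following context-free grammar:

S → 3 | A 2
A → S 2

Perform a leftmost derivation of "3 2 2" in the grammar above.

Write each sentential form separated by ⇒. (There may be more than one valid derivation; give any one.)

S ⇒ A 2 ⇒ S 2 2 ⇒ 3 2 2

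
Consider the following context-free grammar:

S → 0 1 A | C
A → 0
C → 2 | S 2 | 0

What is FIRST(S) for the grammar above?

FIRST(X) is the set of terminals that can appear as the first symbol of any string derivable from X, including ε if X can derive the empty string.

We compute FIRST(S) using the standard algorithm.
FIRST(A) = {0}
FIRST(C) = {0, 2}
FIRST(S) = {0, 2}
Therefore, FIRST(S) = {0, 2}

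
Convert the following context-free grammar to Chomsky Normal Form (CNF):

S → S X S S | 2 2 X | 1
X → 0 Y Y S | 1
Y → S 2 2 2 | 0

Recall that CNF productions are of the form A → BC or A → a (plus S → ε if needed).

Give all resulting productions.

T2 → 2; S → 1; T0 → 0; X → 1; Y → 0; S → S X0; X0 → X X1; X1 → S S; S → T2 X2; X2 → T2 X; X → T0 X3; X3 → Y X4; X4 → Y S; Y → S X5; X5 → T2 X6; X6 → T2 T2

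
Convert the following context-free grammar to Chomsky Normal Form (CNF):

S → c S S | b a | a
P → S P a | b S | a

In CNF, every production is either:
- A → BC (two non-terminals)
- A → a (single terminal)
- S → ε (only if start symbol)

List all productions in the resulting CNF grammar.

TC → c; TB → b; TA → a; S → a; P → a; S → TC X0; X0 → S S; S → TB TA; P → S X1; X1 → P TA; P → TB S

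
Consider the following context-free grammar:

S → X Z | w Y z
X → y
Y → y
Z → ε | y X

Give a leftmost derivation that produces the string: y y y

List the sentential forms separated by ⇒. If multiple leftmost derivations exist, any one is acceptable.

S ⇒ X Z ⇒ y Z ⇒ y y X ⇒ y y y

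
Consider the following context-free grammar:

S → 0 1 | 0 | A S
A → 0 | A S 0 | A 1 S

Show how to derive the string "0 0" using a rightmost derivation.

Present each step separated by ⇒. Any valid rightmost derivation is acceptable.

S ⇒ A S ⇒ A 0 ⇒ 0 0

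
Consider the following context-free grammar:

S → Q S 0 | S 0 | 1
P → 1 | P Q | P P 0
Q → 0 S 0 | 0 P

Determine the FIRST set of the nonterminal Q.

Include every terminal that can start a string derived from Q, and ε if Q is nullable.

We compute FIRST(Q) using the standard algorithm.
FIRST(P) = {1}
FIRST(Q) = {0}
FIRST(S) = {0, 1}
Therefore, FIRST(Q) = {0}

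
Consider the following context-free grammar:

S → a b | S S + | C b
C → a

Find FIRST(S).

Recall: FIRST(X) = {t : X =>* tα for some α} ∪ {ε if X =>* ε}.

We compute FIRST(S) using the standard algorithm.
FIRST(C) = {a}
FIRST(S) = {a}
Therefore, FIRST(S) = {a}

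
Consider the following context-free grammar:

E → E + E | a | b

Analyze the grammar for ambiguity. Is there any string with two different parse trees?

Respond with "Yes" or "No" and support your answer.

Yes - the string 'b + a + a' has two distinct parse trees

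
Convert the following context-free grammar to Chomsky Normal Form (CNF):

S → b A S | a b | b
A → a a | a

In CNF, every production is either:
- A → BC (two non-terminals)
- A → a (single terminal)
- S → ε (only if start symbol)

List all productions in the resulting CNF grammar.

TB → b; TA → a; S → b; A → a; S → TB X0; X0 → A S; S → TA TB; A → TA TA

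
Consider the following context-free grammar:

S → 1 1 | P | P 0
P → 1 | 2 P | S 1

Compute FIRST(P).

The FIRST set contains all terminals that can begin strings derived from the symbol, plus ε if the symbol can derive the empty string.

We compute FIRST(P) using the standard algorithm.
FIRST(P) = {1, 2}
FIRST(S) = {1, 2}
Therefore, FIRST(P) = {1, 2}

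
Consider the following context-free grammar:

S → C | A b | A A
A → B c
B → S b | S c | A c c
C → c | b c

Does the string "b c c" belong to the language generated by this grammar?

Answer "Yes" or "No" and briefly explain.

No - no valid derivation exists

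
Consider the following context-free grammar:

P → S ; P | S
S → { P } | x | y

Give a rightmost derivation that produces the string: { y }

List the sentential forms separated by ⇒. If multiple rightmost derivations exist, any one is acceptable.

P ⇒ S ⇒ { P } ⇒ { S } ⇒ { y }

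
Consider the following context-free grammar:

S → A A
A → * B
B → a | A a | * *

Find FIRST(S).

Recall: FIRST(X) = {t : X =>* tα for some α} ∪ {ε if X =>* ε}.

We compute FIRST(S) using the standard algorithm.
FIRST(A) = {*}
FIRST(B) = {*, a}
FIRST(S) = {*}
Therefore, FIRST(S) = {*}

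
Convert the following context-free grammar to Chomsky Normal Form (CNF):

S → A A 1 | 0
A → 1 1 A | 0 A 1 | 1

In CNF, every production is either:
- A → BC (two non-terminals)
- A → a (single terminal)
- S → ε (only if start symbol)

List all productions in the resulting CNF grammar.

T1 → 1; S → 0; T0 → 0; A → 1; S → A X0; X0 → A T1; A → T1 X1; X1 → T1 A; A → T0 X2; X2 → A T1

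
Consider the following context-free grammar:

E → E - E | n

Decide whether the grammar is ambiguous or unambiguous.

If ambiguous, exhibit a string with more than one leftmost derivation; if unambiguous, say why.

Ambiguous - the string 'n - n - n - n - n' has two distinct leftmost derivations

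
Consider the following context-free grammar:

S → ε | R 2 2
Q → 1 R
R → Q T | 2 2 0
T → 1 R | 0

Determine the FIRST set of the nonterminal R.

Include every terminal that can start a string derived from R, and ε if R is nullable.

We compute FIRST(R) using the standard algorithm.
FIRST(Q) = {1}
FIRST(R) = {1, 2}
FIRST(S) = {1, 2, ε}
FIRST(T) = {0, 1}
Therefore, FIRST(R) = {1, 2}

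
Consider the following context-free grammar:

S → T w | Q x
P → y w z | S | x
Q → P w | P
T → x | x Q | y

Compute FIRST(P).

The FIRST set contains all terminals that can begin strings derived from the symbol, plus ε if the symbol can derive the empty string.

We compute FIRST(P) using the standard algorithm.
FIRST(P) = {x, y}
FIRST(Q) = {x, y}
FIRST(S) = {x, y}
FIRST(T) = {x, y}
Therefore, FIRST(P) = {x, y}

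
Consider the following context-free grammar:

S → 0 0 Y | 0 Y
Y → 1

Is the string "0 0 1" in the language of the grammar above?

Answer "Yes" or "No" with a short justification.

Yes - a valid derivation exists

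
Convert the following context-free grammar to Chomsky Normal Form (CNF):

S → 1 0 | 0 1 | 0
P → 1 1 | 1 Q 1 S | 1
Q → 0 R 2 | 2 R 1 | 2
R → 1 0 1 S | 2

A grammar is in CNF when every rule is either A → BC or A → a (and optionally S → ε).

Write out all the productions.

T1 → 1; T0 → 0; S → 0; P → 1; T2 → 2; Q → 2; R → 2; S → T1 T0; S → T0 T1; P → T1 T1; P → T1 X0; X0 → Q X1; X1 → T1 S; Q → T0 X2; X2 → R T2; Q → T2 X3; X3 → R T1; R → T1 X4; X4 → T0 X5; X5 → T1 S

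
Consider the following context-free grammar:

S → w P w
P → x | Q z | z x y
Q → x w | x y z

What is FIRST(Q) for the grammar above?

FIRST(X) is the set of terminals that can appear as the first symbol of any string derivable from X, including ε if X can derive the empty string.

We compute FIRST(Q) using the standard algorithm.
FIRST(P) = {x, z}
FIRST(Q) = {x}
FIRST(S) = {w}
Therefore, FIRST(Q) = {x}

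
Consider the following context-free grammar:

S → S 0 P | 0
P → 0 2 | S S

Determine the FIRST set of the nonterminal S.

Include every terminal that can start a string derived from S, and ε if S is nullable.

We compute FIRST(S) using the standard algorithm.
FIRST(P) = {0}
FIRST(S) = {0}
Therefore, FIRST(S) = {0}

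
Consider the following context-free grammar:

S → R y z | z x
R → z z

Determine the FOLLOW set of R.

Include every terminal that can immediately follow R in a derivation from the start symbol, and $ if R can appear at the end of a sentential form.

We compute FOLLOW(R) using the standard algorithm.
FOLLOW(S) starts with {$}.
FIRST(R) = {z}
FIRST(S) = {z}
FOLLOW(R) = {y}
FOLLOW(S) = {$}
Therefore, FOLLOW(R) = {y}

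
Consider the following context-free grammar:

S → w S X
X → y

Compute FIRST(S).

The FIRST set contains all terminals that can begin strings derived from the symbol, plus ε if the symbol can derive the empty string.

We compute FIRST(S) using the standard algorithm.
FIRST(S) = {w}
FIRST(X) = {y}
Therefore, FIRST(S) = {w}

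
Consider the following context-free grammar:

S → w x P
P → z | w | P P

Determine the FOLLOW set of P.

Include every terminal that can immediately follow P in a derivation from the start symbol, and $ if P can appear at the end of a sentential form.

We compute FOLLOW(P) using the standard algorithm.
FOLLOW(S) starts with {$}.
FIRST(P) = {w, z}
FIRST(S) = {w}
FOLLOW(P) = {$, w, z}
FOLLOW(S) = {$}
Therefore, FOLLOW(P) = {$, w, z}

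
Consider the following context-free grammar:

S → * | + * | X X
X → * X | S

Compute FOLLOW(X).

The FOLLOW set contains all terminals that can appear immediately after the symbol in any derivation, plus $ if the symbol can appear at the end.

We compute FOLLOW(X) using the standard algorithm.
FOLLOW(S) starts with {$}.
FIRST(S) = {*, +}
FIRST(X) = {*, +}
FOLLOW(S) = {$, *, +}
FOLLOW(X) = {$, *, +}
Therefore, FOLLOW(X) = {$, *, +}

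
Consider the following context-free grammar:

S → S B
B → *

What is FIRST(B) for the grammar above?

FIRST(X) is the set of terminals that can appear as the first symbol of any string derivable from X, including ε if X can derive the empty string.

We compute FIRST(B) using the standard algorithm.
FIRST(B) = {*}
FIRST(S) = {}
Therefore, FIRST(B) = {*}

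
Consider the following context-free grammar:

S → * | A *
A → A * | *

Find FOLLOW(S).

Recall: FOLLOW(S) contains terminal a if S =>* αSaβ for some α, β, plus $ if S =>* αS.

We compute FOLLOW(S) using the standard algorithm.
FOLLOW(S) starts with {$}.
FIRST(A) = {*}
FIRST(S) = {*}
FOLLOW(A) = {*}
FOLLOW(S) = {$}
Therefore, FOLLOW(S) = {$}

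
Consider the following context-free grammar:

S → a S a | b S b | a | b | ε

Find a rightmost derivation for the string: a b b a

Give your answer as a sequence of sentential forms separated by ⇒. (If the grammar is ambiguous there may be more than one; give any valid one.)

S ⇒ a S a ⇒ a b S b a ⇒ a b b a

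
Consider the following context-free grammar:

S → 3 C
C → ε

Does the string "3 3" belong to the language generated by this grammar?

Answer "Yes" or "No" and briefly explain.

No - no valid derivation exists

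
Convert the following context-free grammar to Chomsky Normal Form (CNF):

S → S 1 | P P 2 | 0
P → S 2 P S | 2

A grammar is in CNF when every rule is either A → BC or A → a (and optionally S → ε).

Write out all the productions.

T1 → 1; T2 → 2; S → 0; P → 2; S → S T1; S → P X0; X0 → P T2; P → S X1; X1 → T2 X2; X2 → P S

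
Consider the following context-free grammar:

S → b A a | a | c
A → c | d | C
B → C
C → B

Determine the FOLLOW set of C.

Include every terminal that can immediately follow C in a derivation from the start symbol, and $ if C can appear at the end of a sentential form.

We compute FOLLOW(C) using the standard algorithm.
FOLLOW(S) starts with {$}.
FIRST(A) = {c, d}
FIRST(B) = {}
FIRST(C) = {}
FIRST(S) = {a, b, c}
FOLLOW(A) = {a}
FOLLOW(B) = {a}
FOLLOW(C) = {a}
FOLLOW(S) = {$}
Therefore, FOLLOW(C) = {a}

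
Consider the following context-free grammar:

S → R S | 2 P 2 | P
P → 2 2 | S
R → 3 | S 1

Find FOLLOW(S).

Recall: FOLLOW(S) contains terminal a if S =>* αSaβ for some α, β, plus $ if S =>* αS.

We compute FOLLOW(S) using the standard algorithm.
FOLLOW(S) starts with {$}.
FIRST(P) = {2, 3}
FIRST(R) = {2, 3}
FIRST(S) = {2, 3}
FOLLOW(P) = {$, 1, 2}
FOLLOW(R) = {2, 3}
FOLLOW(S) = {$, 1, 2}
Therefore, FOLLOW(S) = {$, 1, 2}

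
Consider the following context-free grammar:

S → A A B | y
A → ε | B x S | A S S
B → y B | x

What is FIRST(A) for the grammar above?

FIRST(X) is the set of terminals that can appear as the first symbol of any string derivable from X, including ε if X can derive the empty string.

We compute FIRST(A) using the standard algorithm.
FIRST(A) = {x, y, ε}
FIRST(B) = {x, y}
FIRST(S) = {x, y}
Therefore, FIRST(A) = {x, y, ε}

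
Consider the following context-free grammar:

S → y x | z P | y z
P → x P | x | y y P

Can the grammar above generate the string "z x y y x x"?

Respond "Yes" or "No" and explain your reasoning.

Yes - a valid derivation exists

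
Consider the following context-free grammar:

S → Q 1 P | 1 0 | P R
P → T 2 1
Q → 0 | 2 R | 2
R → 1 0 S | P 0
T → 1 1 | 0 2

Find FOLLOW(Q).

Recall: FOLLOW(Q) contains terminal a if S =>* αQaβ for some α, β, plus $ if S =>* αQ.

We compute FOLLOW(Q) using the standard algorithm.
FOLLOW(S) starts with {$}.
FIRST(P) = {0, 1}
FIRST(Q) = {0, 2}
FIRST(R) = {0, 1}
FIRST(S) = {0, 1, 2}
FIRST(T) = {0, 1}
FOLLOW(P) = {$, 0, 1}
FOLLOW(Q) = {1}
FOLLOW(R) = {$, 1}
FOLLOW(S) = {$, 1}
FOLLOW(T) = {2}
Therefore, FOLLOW(Q) = {1}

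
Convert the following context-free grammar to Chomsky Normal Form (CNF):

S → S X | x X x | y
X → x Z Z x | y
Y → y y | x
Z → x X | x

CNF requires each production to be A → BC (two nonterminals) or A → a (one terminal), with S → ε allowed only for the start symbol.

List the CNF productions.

TX → x; S → y; X → y; TY → y; Y → x; Z → x; S → S X; S → TX X0; X0 → X TX; X → TX X1; X1 → Z X2; X2 → Z TX; Y → TY TY; Z → TX X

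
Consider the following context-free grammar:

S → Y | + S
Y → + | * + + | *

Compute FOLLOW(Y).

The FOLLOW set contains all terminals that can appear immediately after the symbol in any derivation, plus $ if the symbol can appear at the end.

We compute FOLLOW(Y) using the standard algorithm.
FOLLOW(S) starts with {$}.
FIRST(S) = {*, +}
FIRST(Y) = {*, +}
FOLLOW(S) = {$}
FOLLOW(Y) = {$}
Therefore, FOLLOW(Y) = {$}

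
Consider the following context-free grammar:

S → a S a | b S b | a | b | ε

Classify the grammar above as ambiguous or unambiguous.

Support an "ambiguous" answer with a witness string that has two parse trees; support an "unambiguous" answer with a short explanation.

Unambiguous - every string in the language has a unique parse tree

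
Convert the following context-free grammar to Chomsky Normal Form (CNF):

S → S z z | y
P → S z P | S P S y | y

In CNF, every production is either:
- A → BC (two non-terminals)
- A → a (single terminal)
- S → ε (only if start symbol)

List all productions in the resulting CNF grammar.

TZ → z; S → y; TY → y; P → y; S → S X0; X0 → TZ TZ; P → S X1; X1 → TZ P; P → S X2; X2 → P X3; X3 → S TY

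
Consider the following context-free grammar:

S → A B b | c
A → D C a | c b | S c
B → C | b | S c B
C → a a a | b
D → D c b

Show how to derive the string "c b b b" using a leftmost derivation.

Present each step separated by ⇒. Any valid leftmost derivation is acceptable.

S ⇒ A B b ⇒ c b B b ⇒ c b b b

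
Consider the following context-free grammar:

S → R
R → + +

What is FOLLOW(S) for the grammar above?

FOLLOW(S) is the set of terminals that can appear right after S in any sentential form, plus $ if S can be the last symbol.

We compute FOLLOW(S) using the standard algorithm.
FOLLOW(S) starts with {$}.
FIRST(R) = {+}
FIRST(S) = {+}
FOLLOW(R) = {$}
FOLLOW(S) = {$}
Therefore, FOLLOW(S) = {$}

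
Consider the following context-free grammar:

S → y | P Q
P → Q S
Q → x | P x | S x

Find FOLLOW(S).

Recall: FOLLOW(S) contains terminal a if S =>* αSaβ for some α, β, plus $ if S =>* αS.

We compute FOLLOW(S) using the standard algorithm.
FOLLOW(S) starts with {$}.
FIRST(P) = {x, y}
FIRST(Q) = {x, y}
FIRST(S) = {x, y}
FOLLOW(P) = {x, y}
FOLLOW(Q) = {$, x, y}
FOLLOW(S) = {$, x, y}
Therefore, FOLLOW(S) = {$, x, y}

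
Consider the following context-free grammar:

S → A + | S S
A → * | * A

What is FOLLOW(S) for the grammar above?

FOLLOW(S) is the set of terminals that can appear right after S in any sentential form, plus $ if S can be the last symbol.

We compute FOLLOW(S) using the standard algorithm.
FOLLOW(S) starts with {$}.
FIRST(A) = {*}
FIRST(S) = {*}
FOLLOW(A) = {+}
FOLLOW(S) = {$, *}
Therefore, FOLLOW(S) = {$, *}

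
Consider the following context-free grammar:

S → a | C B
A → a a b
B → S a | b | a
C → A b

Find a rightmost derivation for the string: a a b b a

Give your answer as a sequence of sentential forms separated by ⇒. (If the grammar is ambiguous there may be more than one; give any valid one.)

S ⇒ C B ⇒ C a ⇒ A b a ⇒ a a b b a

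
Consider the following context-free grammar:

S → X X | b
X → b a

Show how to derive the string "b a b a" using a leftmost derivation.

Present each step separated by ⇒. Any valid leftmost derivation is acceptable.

S ⇒ X X ⇒ b a X ⇒ b a b a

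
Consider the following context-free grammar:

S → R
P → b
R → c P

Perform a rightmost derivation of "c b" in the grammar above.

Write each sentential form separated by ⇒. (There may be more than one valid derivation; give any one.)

S ⇒ R ⇒ c P ⇒ c b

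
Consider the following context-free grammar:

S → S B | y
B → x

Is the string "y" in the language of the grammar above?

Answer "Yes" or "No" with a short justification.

Yes - a valid derivation exists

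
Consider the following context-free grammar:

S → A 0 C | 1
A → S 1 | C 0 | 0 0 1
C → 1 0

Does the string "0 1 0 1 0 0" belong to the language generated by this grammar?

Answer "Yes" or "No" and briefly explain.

No - no valid derivation exists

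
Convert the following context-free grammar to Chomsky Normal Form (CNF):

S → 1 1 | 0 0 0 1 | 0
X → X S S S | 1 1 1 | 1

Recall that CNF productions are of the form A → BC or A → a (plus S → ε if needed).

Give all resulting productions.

T1 → 1; T0 → 0; S → 0; X → 1; S → T1 T1; S → T0 X0; X0 → T0 X1; X1 → T0 T1; X → X X2; X2 → S X3; X3 → S S; X → T1 X4; X4 → T1 T1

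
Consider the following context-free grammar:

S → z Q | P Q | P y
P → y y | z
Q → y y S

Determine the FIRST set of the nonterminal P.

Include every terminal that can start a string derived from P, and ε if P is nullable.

We compute FIRST(P) using the standard algorithm.
FIRST(P) = {y, z}
FIRST(Q) = {y}
FIRST(S) = {y, z}
Therefore, FIRST(P) = {y, z}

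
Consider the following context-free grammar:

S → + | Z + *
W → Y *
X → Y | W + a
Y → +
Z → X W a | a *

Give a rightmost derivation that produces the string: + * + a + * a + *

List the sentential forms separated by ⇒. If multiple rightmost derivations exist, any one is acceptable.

S ⇒ Z + * ⇒ X W a + * ⇒ X Y * a + * ⇒ X + * a + * ⇒ W + a + * a + * ⇒ Y * + a + * a + * ⇒ + * + a + * a + *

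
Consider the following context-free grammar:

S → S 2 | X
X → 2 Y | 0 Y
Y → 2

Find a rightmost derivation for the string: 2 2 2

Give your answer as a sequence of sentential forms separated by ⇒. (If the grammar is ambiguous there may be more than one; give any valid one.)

S ⇒ S 2 ⇒ X 2 ⇒ 2 Y 2 ⇒ 2 2 2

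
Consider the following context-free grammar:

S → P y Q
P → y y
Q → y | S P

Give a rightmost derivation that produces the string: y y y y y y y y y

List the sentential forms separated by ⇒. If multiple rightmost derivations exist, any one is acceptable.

S ⇒ P y Q ⇒ P y S P ⇒ P y S y y ⇒ P y P y Q y y ⇒ P y P y y y y ⇒ P y y y y y y y ⇒ y y y y y y y y y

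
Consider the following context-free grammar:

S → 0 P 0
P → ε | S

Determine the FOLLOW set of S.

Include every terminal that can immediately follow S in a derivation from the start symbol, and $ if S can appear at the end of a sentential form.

We compute FOLLOW(S) using the standard algorithm.
FOLLOW(S) starts with {$}.
FIRST(P) = {0, ε}
FIRST(S) = {0}
FOLLOW(P) = {0}
FOLLOW(S) = {$, 0}
Therefore, FOLLOW(S) = {$, 0}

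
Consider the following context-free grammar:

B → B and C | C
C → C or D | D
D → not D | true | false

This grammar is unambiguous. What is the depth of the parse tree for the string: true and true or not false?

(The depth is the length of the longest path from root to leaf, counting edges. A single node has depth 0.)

4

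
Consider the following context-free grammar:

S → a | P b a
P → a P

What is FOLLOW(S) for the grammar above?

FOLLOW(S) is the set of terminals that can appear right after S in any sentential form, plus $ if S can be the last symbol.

We compute FOLLOW(S) using the standard algorithm.
FOLLOW(S) starts with {$}.
FIRST(P) = {a}
FIRST(S) = {a}
FOLLOW(P) = {b}
FOLLOW(S) = {$}
Therefore, FOLLOW(S) = {$}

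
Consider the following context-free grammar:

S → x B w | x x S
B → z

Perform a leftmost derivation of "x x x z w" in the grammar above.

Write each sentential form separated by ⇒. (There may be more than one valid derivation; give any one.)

S ⇒ x x S ⇒ x x x B w ⇒ x x x z w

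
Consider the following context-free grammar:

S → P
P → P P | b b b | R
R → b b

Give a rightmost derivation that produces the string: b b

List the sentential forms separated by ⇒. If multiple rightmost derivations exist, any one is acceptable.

S ⇒ P ⇒ R ⇒ b b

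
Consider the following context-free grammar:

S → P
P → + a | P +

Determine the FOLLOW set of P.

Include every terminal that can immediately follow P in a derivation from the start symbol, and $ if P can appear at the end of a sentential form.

We compute FOLLOW(P) using the standard algorithm.
FOLLOW(S) starts with {$}.
FIRST(P) = {+}
FIRST(S) = {+}
FOLLOW(P) = {$, +}
FOLLOW(S) = {$}
Therefore, FOLLOW(P) = {$, +}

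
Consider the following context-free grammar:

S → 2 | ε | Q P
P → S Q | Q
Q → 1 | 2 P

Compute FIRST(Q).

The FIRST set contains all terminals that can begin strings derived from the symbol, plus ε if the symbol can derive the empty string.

We compute FIRST(Q) using the standard algorithm.
FIRST(P) = {1, 2}
FIRST(Q) = {1, 2}
FIRST(S) = {1, 2, ε}
Therefore, FIRST(Q) = {1, 2}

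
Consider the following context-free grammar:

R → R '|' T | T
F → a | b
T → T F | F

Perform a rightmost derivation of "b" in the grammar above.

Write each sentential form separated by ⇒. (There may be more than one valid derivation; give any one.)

R ⇒ T ⇒ F ⇒ b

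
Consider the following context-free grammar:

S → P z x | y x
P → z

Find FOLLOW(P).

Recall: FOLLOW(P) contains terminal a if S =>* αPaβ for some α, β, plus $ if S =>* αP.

We compute FOLLOW(P) using the standard algorithm.
FOLLOW(S) starts with {$}.
FIRST(P) = {z}
FIRST(S) = {y, z}
FOLLOW(P) = {z}
FOLLOW(S) = {$}
Therefore, FOLLOW(P) = {z}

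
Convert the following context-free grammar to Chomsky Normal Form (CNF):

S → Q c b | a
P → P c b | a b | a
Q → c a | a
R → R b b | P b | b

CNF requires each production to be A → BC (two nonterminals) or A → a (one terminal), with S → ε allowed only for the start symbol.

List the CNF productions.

TC → c; TB → b; S → a; TA → a; P → a; Q → a; R → b; S → Q X0; X0 → TC TB; P → P X1; X1 → TC TB; P → TA TB; Q → TC TA; R → R X2; X2 → TB TB; R → P TB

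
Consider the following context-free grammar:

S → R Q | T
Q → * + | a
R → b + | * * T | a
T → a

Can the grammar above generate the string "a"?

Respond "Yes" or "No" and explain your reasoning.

Yes - a valid derivation exists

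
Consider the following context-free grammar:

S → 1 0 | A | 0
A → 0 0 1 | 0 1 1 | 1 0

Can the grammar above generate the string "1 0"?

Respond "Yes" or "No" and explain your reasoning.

Yes - a valid derivation exists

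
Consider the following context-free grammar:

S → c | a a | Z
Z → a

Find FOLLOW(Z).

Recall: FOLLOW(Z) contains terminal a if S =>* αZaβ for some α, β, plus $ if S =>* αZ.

We compute FOLLOW(Z) using the standard algorithm.
FOLLOW(S) starts with {$}.
FIRST(S) = {a, c}
FIRST(Z) = {a}
FOLLOW(S) = {$}
FOLLOW(Z) = {$}
Therefore, FOLLOW(Z) = {$}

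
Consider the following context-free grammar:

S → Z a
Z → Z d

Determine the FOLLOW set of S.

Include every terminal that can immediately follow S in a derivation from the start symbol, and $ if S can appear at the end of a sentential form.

We compute FOLLOW(S) using the standard algorithm.
FOLLOW(S) starts with {$}.
FIRST(S) = {}
FIRST(Z) = {}
FOLLOW(S) = {$}
FOLLOW(Z) = {a, d}
Therefore, FOLLOW(S) = {$}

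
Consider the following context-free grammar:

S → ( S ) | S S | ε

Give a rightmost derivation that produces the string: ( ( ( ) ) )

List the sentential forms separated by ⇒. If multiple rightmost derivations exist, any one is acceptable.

S ⇒ ( S ) ⇒ ( ( S ) ) ⇒ ( ( ( S ) ) ) ⇒ ( ( ( ) ) )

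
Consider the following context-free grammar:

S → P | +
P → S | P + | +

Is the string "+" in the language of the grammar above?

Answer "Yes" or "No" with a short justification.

Yes - a valid derivation exists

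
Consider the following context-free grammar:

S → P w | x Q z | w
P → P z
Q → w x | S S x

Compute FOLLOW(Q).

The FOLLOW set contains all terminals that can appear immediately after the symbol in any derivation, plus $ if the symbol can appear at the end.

We compute FOLLOW(Q) using the standard algorithm.
FOLLOW(S) starts with {$}.
FIRST(P) = {}
FIRST(Q) = {w, x}
FIRST(S) = {w, x}
FOLLOW(P) = {w, z}
FOLLOW(Q) = {z}
FOLLOW(S) = {$, w, x}
Therefore, FOLLOW(Q) = {z}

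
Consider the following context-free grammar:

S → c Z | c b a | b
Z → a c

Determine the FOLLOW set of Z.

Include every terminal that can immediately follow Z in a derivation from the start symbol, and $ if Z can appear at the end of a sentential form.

We compute FOLLOW(Z) using the standard algorithm.
FOLLOW(S) starts with {$}.
FIRST(S) = {b, c}
FIRST(Z) = {a}
FOLLOW(S) = {$}
FOLLOW(Z) = {$}
Therefore, FOLLOW(Z) = {$}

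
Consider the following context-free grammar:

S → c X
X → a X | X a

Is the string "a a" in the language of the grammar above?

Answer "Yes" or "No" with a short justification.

No - no valid derivation exists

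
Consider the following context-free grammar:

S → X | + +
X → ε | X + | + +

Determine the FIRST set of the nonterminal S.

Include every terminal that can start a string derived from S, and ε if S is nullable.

We compute FIRST(S) using the standard algorithm.
FIRST(S) = {+, ε}
FIRST(X) = {+, ε}
Therefore, FIRST(S) = {+, ε}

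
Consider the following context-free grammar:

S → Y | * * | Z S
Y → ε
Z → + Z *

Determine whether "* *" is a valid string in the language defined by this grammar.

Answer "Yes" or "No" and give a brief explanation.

Yes - a valid derivation exists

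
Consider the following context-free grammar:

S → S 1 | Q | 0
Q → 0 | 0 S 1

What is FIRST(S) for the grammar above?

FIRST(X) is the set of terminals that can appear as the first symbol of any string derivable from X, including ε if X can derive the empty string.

We compute FIRST(S) using the standard algorithm.
FIRST(Q) = {0}
FIRST(S) = {0}
Therefore, FIRST(S) = {0}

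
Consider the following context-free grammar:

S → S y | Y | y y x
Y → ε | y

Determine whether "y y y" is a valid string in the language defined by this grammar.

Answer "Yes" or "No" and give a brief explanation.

Yes - a valid derivation exists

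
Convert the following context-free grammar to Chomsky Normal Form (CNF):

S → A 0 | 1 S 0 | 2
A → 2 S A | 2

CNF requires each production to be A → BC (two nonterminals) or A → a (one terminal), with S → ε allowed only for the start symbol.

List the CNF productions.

T0 → 0; T1 → 1; S → 2; T2 → 2; A → 2; S → A T0; S → T1 X0; X0 → S T0; A → T2 X1; X1 → S A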